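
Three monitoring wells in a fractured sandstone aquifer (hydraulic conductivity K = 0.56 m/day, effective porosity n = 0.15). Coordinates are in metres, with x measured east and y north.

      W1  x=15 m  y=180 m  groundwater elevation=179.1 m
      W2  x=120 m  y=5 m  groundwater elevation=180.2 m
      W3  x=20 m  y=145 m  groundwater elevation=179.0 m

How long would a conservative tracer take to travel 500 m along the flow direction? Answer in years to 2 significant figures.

18 years

Taking W1 as reference: W2−W1 = (105, -175, +1.1); W3−W1 = (5, -35, -0.1).
Solve a·Δx + b·Δy = Δh: det = 105·(-35) − 5·(-175) = -2800.
∂h/∂x = [(+1.1)·(-35) − (-0.1)·(-175)] / -2800 = +0.02000
∂h/∂y = [105·(-0.1) − 5·(+1.1)] / -2800 = +0.005714
|∇h| = √(0.02000² + 0.005714²) = 0.0208
Seepage velocity v = K·i/n = 0.56 × 0.0208 / 0.15 = 0.07765 m/day.
t = 500 / 0.07765 = 6439 days = 17.6 years.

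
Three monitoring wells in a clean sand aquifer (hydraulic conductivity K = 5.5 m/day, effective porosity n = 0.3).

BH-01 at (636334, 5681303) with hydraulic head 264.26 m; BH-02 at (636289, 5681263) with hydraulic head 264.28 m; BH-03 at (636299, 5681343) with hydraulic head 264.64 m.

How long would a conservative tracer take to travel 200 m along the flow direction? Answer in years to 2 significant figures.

With h = a·x + b·y + c and BH-01 as origin, the differences give:
  (-45)·a + (-40)·b = +0.02
  (-35)·a + 40·b = +0.38
Eliminate b (×40 and ×(-40), subtract): -3200·a = 16.000 → a = ∂h/∂x = -0.005000
Back-substitute: b = ∂h/∂y = +0.005125.
|∇h| = √(-0.005000² + 0.005125²) = 0.00716
Seepage velocity v = K·i/n = 5.5 × 0.00716 / 0.3 = 0.1313 m/day.
t = 200 / 0.1313 = 1523 days = 4.17 years.

4.2 years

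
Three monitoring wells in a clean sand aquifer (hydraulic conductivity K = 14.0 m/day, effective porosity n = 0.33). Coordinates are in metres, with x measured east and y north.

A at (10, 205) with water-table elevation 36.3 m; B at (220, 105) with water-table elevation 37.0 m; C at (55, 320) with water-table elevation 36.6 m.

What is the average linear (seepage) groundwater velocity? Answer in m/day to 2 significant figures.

0.17 m/day

Differences from A: to B (Δx, Δy, Δh) = (210, -100, +0.7); to C = (45, 115, +0.3).
Solve a·Δx + b·Δy = Δh: det = 210·115 − 45·(-100) = 28650.
∂h/∂x = [(+0.7)·115 − (+0.3)·(-100)] / 28650 = +0.003857
∂h/∂y = [210·(+0.3) − 45·(+0.7)] / 28650 = +0.001099
|∇h| = √(0.003857² + 0.001099²) = 0.004011
Seepage velocity v = K·i/n = 14.0 × 0.004011 / 0.33 = 0.1702 m/day.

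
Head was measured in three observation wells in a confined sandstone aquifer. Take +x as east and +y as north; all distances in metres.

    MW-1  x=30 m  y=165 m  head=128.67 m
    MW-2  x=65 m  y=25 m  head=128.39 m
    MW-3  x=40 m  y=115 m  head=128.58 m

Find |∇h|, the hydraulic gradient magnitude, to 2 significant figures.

0.0041

Taking MW-1 as reference: MW-2−MW-1 = (35, -140, -0.28); MW-3−MW-1 = (10, -50, -0.09).
Determinant of the coordinate differences = 35·(-50) − 10·(-140) = -350.
∂h/∂x = [(-0.28)·(-50) − (-0.09)·(-140)] / -350 = -0.004000
∂h/∂y = [35·(-0.09) − 10·(-0.28)] / -350 = +0.0010000
|∇h| = √(-0.004000² + 0.0010000²) = 0.004123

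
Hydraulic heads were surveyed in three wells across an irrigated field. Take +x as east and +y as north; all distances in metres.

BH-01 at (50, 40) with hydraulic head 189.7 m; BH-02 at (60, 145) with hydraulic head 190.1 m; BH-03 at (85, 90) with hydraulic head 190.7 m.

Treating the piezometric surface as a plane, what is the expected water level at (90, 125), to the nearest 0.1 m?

190.9 m

Differences from BH-01: to BH-02 (Δx, Δy, Δh) = (10, 105, +0.4); to BH-03 = (35, 50, +1.0).
Solve a·Δx + b·Δy = Δh: det = 10·50 − 35·105 = -3175.
∂h/∂x = [(+0.4)·50 − (+1.0)·105] / -3175 = +0.02677
∂h/∂y = [10·(+1.0) − 35·(+0.4)] / -3175 = +0.001260
h(90, 125) = 189.7 + (+0.02677)·(40) + (+0.001260)·(85) = 189.7 +1.071 +0.107 = 190.878 m.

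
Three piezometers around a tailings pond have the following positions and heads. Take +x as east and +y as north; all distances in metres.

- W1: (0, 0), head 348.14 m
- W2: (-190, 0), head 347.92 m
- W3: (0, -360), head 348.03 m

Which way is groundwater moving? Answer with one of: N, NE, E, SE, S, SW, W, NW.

W

∂h/∂x = (347.92 − 348.14) / (-190 − 0) = +0.001158
∂h/∂y = (348.03 − 348.14) / (-360 − 0) = +0.0003056
Flow = −∇h = (-0.001158 east, -0.0003056 north), which points west.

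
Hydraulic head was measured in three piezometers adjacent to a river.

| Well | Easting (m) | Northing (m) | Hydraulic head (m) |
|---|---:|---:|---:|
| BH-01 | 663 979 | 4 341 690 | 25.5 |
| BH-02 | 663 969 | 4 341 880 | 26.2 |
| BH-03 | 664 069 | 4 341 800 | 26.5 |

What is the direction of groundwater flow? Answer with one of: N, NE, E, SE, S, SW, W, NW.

With h = a·x + b·y + c and BH-01 as origin, the differences give:
  (-10)·a + 190·b = +0.7
  90·a + 110·b = +1.0
Eliminate b (×110 and ×190, subtract): -18200·a = -113.00 → a = ∂h/∂x = +0.006209
Back-substitute: b = ∂h/∂y = +0.004011.
Flow = −∇h = (-0.006209 east, -0.004011 north), which points southwest.

SW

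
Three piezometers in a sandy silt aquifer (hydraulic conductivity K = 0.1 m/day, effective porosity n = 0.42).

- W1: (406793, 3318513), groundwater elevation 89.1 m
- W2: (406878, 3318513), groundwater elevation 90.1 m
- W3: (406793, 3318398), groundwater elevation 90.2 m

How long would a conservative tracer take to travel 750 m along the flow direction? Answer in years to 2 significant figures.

∂h/∂x = (90.1 − 89.1) / (406878 − 406793) = +0.01176
∂h/∂y = (90.2 − 89.1) / (3318398 − 3318513) = -0.009565
|∇h| = √(0.01176² + -0.009565²) = 0.01516
Seepage velocity v = K·i/n = 0.1 × 0.01516 / 0.42 = 0.00361 m/day.
t = 750 / 0.00361 = 2.078e+05 days = 569 years.

570 years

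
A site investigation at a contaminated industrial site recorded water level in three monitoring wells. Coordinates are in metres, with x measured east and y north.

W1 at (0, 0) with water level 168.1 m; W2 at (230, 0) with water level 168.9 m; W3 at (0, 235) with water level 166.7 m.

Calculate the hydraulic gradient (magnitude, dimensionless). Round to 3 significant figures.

∂h/∂x = (168.9 − 168.1) / (230 − 0) = +0.003478
∂h/∂y = (166.7 − 168.1) / (235 − 0) = -0.005957
|∇h| = √(0.003478² + -0.005957²) = 0.006898

0.00690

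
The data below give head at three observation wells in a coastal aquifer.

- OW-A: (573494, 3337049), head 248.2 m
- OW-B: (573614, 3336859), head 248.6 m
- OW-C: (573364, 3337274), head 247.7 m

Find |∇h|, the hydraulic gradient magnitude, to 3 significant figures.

Taking OW-A as reference: OW-B−OW-A = (120, -190, +0.4); OW-C−OW-A = (-130, 225, -0.5).
Determinant of the coordinate differences = 120·225 − (-130)·(-190) = 2300.
∂h/∂x = [(+0.4)·225 − (-0.5)·(-190)] / 2300 = -0.002174
∂h/∂y = [120·(-0.5) − (-130)·(+0.4)] / 2300 = -0.003478
|∇h| = √(-0.002174² + -0.003478²) = 0.004102

0.00410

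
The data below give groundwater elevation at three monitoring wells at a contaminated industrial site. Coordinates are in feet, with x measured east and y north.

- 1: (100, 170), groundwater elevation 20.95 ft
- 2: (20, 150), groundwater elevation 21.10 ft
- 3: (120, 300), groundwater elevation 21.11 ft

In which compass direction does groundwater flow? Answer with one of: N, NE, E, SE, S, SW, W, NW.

With h = a·x + b·y + c and 1 as origin, the differences give:
  (-80)·a + (-20)·b = +0.15
  20·a + 130·b = +0.16
Eliminate b (×130 and ×(-20), subtract): -10000·a = 22.700 → a = ∂h/∂x = -0.002270
Back-substitute: b = ∂h/∂y = +0.001580.
Flow = −∇h = (+0.002270 east, -0.001580 north), which points southeast.

SE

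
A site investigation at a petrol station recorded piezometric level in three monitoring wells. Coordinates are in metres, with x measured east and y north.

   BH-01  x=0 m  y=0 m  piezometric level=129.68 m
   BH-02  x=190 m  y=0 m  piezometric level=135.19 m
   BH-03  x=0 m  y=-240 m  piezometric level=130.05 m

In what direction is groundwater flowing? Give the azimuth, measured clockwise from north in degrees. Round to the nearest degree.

∂h/∂x = (135.19 − 129.68) / (190 − 0) = +0.02900
∂h/∂y = (130.05 − 129.68) / (-240 − 0) = -0.001542
Flow direction (−∇h) has components (-0.02900 E, +0.001542 N).
Azimuth = atan2(E, N) = atan2(-0.02900, +0.001542) = 273.0° ≈ 273°.

273°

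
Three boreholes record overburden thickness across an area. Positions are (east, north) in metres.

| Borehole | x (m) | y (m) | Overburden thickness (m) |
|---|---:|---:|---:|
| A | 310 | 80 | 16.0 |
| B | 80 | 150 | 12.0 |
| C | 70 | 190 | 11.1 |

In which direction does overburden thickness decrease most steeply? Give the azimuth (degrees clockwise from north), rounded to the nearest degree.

Three-point gradient (reference A): Δ to B = (-230, 70, -4.0), Δ to C = (-240, 110, -4.9).
∂d/∂x = +0.01141, ∂d/∂y = -0.01965 (det = -8500).
Steepest decrease is along −∇f: components (-0.01141 E, +0.01965 N).
Azimuth = atan2(-0.01141, +0.01965) = 329.9° ≈ 330°.

330°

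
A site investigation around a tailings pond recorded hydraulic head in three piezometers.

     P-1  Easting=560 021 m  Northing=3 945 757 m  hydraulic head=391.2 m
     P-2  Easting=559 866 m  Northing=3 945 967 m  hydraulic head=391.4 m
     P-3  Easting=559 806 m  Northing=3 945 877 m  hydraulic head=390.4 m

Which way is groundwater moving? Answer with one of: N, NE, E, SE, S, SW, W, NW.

With h = a·x + b·y + c and P-1 as origin, the differences give:
  (-155)·a + 210·b = +0.2
  (-215)·a + 120·b = -0.8
Eliminate b (×120 and ×210, subtract): 26550·a = 192.00 → a = ∂h/∂x = +0.007232
Back-substitute: b = ∂h/∂y = +0.006290.
Flow = −∇h = (-0.007232 east, -0.006290 north), which points southwest.

SW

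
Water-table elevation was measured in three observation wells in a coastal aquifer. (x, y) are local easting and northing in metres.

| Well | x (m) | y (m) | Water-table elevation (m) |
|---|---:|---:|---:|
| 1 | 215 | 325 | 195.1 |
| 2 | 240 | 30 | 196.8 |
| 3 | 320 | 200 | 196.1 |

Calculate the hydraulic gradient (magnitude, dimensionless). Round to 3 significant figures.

0.00626

Differences from 1: to 2 (Δx, Δy, Δh) = (25, -295, +1.7); to 3 = (105, -125, +1.0).
Determinant of the coordinate differences = 25·(-125) − 105·(-295) = 27850.
∂h/∂x = [(+1.7)·(-125) − (+1.0)·(-295)] / 27850 = +0.002962
∂h/∂y = [25·(+1.0) − 105·(+1.7)] / 27850 = -0.005512
|∇h| = √(0.002962² + -0.005512²) = 0.006257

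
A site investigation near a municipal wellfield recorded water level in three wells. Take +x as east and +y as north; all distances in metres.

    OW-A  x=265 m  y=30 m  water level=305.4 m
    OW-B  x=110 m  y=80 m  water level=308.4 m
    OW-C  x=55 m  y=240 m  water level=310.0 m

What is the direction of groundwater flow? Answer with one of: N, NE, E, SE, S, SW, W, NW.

E

Three-point gradient (reference OW-A): Δ to OW-B = (-155, 50, +3.0), Δ to OW-C = (-210, 210, +4.6).
∂h/∂x = -0.01814, ∂h/∂y = +0.003764 (det = -22050).
Flow = −∇h = (+0.01814 east, -0.003764 north), which points east.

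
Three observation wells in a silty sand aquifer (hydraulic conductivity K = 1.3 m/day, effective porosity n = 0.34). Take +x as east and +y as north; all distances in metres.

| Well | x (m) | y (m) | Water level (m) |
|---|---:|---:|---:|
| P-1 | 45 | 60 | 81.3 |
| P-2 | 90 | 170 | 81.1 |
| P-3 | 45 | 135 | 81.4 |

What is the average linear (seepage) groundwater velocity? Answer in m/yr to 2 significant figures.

Differences from P-1: to P-2 (Δx, Δy, Δh) = (45, 110, -0.2); to P-3 = (0, 75, +0.1).
Determinant of the coordinate differences = 45·75 − 0·110 = 3375.
∂h/∂x = [(-0.2)·75 − (+0.1)·110] / 3375 = -0.007704
∂h/∂y = [45·(+0.1) − 0·(-0.2)] / 3375 = +0.001333
|∇h| = √(-0.007704² + 0.001333²) = 0.007818
Seepage velocity v = K·i/n = 1.3 × 0.007818 / 0.34 = 0.02989 m/day = 10.92 m/yr.

11 m/yr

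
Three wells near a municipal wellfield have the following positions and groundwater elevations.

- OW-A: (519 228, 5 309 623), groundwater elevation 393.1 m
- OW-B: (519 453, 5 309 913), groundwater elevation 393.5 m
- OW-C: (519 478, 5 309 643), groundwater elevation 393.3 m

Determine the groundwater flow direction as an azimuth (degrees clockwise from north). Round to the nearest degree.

222°

Taking OW-A as reference: OW-B−OW-A = (225, 290, +0.4); OW-C−OW-A = (250, 20, +0.2).
Solve a·Δx + b·Δy = Δh: det = 225·20 − 250·290 = -68000.
∂h/∂x = [(+0.4)·20 − (+0.2)·290] / -68000 = +0.0007353
∂h/∂y = [225·(+0.2) − 250·(+0.4)] / -68000 = +0.0008088
Flow direction (−∇h) has components (-0.0007353 E, -0.0008088 N).
Azimuth = atan2(E, N) = atan2(-0.0007353, -0.0008088) = 222.3° ≈ 222°.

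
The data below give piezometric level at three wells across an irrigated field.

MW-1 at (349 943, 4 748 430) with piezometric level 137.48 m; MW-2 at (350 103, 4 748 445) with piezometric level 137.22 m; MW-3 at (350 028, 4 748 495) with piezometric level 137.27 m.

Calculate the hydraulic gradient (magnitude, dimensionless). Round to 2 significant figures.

0.0020

Taking MW-1 as reference: MW-2−MW-1 = (160, 15, -0.26); MW-3−MW-1 = (85, 65, -0.21).
Solve a·Δx + b·Δy = Δh: det = 160·65 − 85·15 = 9125.
∂h/∂x = [(-0.26)·65 − (-0.21)·15] / 9125 = -0.001507
∂h/∂y = [160·(-0.21) − 85·(-0.26)] / 9125 = -0.001260
|∇h| = √(-0.001507² + -0.001260²) = 0.001964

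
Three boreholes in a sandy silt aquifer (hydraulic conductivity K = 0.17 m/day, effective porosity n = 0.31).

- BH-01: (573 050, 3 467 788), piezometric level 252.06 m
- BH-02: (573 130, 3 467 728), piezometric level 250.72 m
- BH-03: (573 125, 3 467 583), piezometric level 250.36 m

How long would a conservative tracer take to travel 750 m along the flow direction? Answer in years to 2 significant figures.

Taking BH-01 as reference: BH-02−BH-01 = (80, -60, -1.34); BH-03−BH-01 = (75, -205, -1.70).
Determinant of the coordinate differences = 80·(-205) − 75·(-60) = -11900.
∂h/∂x = [(-1.34)·(-205) − (-1.70)·(-60)] / -11900 = -0.01451
∂h/∂y = [80·(-1.70) − 75·(-1.34)] / -11900 = +0.002983
|∇h| = √(-0.01451² + 0.002983²) = 0.01481
Seepage velocity v = K·i/n = 0.17 × 0.01481 / 0.31 = 0.008122 m/day.
t = 750 / 0.008122 = 9.234e+04 days = 253 years.

250 years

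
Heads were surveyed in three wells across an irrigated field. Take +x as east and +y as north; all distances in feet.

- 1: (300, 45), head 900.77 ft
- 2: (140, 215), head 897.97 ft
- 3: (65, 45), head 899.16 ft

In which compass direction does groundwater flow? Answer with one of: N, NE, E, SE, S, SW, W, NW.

NW

With h = a·x + b·y + c and 1 as origin, the differences give:
  (-160)·a + 170·b = -2.80
  (-235)·a + 0·b = -1.61
Eliminate b (×0 and ×170, subtract): 39950·a = 273.700 → a = ∂h/∂x = +0.006851
Back-substitute: b = ∂h/∂y = -0.01002.
Flow = −∇h = (-0.006851 east, +0.01002 north), which points northwest.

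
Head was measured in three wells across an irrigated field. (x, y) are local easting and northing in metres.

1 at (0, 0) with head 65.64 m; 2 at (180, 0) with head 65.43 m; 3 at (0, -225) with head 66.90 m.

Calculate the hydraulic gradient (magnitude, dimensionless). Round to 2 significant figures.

0.0057

∂h/∂x = (65.43 − 65.64) / (180 − 0) = -0.001167
∂h/∂y = (66.90 − 65.64) / (-225 − 0) = -0.005600
|∇h| = √(-0.001167² + -0.005600²) = 0.00572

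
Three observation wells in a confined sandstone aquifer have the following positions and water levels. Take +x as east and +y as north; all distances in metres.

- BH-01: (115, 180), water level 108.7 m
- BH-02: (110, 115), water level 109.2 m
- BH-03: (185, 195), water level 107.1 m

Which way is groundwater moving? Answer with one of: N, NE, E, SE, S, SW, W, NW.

Differences from BH-01: to BH-02 (Δx, Δy, Δh) = (-5, -65, +0.5); to BH-03 = (70, 15, -1.6).
Solve a·Δx + b·Δy = Δh: det = (-5)·15 − 70·(-65) = 4475.
∂h/∂x = [(+0.5)·15 − (-1.6)·(-65)] / 4475 = -0.02156
∂h/∂y = [(-5)·(-1.6) − 70·(+0.5)] / 4475 = -0.006034
Flow = −∇h = (+0.02156 east, +0.006034 north), which points east.

E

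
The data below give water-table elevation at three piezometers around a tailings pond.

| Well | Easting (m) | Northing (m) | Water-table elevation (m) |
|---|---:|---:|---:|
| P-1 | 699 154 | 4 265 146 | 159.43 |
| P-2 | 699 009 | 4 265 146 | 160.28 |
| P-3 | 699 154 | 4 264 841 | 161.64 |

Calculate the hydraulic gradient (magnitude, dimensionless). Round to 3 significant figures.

0.00932

∂h/∂x = (160.28 − 159.43) / (699009 − 699154) = -0.005862
∂h/∂y = (161.64 − 159.43) / (4264841 − 4265146) = -0.007246
|∇h| = √(-0.005862² + -0.007246²) = 0.00932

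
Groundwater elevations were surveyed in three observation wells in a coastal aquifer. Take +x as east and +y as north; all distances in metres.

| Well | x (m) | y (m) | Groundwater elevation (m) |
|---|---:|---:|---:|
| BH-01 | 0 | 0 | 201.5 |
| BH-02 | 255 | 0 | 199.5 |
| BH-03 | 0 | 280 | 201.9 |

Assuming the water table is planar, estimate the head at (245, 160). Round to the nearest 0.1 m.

∂h/∂x = (199.5 − 201.5) / (255 − 0) = -0.007843
∂h/∂y = (201.9 − 201.5) / (280 − 0) = +0.001429
h(245, 160) = 201.5 + (-0.007843)·(245) + (+0.001429)·(160) = 201.5 -1.922 +0.229 = 199.807 m.

199.8 m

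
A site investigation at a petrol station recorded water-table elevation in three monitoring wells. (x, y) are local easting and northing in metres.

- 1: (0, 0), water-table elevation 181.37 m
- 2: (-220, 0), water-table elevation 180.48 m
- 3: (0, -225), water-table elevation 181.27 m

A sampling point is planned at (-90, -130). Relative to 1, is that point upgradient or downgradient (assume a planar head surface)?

∂h/∂x = (180.48 − 181.37) / (-220 − 0) = +0.004045
∂h/∂y = (181.27 − 181.37) / (-225 − 0) = +0.0004444
Head at (-90, -130) = 181.37 + (+0.004045)·(-90) + (+0.0004444)·(-130) = 180.95 m.
That is lower than the 181.37 m at 1, so the point is downgradient.

downgradient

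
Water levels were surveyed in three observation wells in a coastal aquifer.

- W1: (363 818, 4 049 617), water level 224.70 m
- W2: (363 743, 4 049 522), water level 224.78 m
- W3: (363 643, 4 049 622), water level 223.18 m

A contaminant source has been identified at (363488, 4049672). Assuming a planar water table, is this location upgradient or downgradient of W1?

Three-point gradient (reference W1): Δ to W2 = (-75, -95, +0.08), Δ to W3 = (-175, 5, -1.52).
∂h/∂x = +0.008471, ∂h/∂y = -0.007529 (det = -17000).
Head at (363488, 4049672) = 224.70 + (+0.008471)·(-330) + (-0.007529)·(55) = 221.49 m.
That is lower than the 224.70 m at W1, so the point is downgradient.

downgradient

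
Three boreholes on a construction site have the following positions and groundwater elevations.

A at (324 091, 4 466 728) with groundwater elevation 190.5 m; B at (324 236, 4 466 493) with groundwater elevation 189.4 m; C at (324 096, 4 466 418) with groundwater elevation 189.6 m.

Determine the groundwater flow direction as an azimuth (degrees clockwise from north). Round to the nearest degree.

Three-point gradient (reference A): Δ to B = (145, -235, -1.1), Δ to C = (5, -310, -0.9).
∂h/∂x = -0.002958, ∂h/∂y = +0.002856 (det = -43775).
Flow direction (−∇h) has components (+0.002958 E, -0.002856 N).
Azimuth = atan2(E, N) = atan2(+0.002958, -0.002856) = 134.0° ≈ 134°.

134°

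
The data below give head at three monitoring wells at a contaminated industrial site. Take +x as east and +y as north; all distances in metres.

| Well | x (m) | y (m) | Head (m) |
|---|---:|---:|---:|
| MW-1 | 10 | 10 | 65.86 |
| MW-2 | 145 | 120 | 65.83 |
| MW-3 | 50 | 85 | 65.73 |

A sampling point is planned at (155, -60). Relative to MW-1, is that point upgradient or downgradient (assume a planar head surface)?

Taking MW-1 as reference: MW-2−MW-1 = (135, 110, -0.03); MW-3−MW-1 = (40, 75, -0.13).
Solve a·Δx + b·Δy = Δh: det = 135·75 − 40·110 = 5725.
∂h/∂x = [(-0.03)·75 − (-0.13)·110] / 5725 = +0.002105
∂h/∂y = [135·(-0.13) − 40·(-0.03)] / 5725 = -0.002856
Head at (155, -60) = 65.86 + (+0.002105)·(145) + (-0.002856)·(-70) = 66.37 m.
That is higher than the 65.86 m at MW-1, so the point is upgradient.

upgradient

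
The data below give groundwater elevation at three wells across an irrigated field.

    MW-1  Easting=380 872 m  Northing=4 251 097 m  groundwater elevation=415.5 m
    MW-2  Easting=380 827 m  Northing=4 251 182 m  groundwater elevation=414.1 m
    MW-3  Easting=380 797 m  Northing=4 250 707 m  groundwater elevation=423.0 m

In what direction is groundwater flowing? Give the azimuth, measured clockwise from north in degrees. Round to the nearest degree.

Taking MW-1 as reference: MW-2−MW-1 = (-45, 85, -1.4); MW-3−MW-1 = (-75, -390, +7.5).
Solve a·Δx + b·Δy = Δh: det = (-45)·(-390) − (-75)·85 = 23925.
∂h/∂x = [(-1.4)·(-390) − (+7.5)·85] / 23925 = -0.003824
∂h/∂y = [(-45)·(+7.5) − (-75)·(-1.4)] / 23925 = -0.01850
Flow direction (−∇h) has components (+0.003824 E, +0.01850 N).
Azimuth = atan2(E, N) = atan2(+0.003824, +0.01850) = 11.7° ≈ 012°.

012°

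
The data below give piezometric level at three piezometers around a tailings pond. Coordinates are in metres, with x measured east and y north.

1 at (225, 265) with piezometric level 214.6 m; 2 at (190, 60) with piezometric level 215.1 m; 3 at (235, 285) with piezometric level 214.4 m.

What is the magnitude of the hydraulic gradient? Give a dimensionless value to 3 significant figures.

Differences from 1: to 2 (Δx, Δy, Δh) = (-35, -205, +0.5); to 3 = (10, 20, -0.2).
Determinant of the coordinate differences = (-35)·20 − 10·(-205) = 1350.
∂h/∂x = [(+0.5)·20 − (-0.2)·(-205)] / 1350 = -0.02296
∂h/∂y = [(-35)·(-0.2) − 10·(+0.5)] / 1350 = +0.001481
|∇h| = √(-0.02296² + 0.001481²) = 0.02301

0.0230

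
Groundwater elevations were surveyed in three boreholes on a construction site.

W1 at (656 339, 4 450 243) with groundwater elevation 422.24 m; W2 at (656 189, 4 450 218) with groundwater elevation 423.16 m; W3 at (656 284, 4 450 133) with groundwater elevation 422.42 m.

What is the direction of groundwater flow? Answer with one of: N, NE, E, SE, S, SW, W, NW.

E

Differences from W1: to W2 (Δx, Δy, Δh) = (-150, -25, +0.92); to W3 = (-55, -110, +0.18).
Determinant of the coordinate differences = (-150)·(-110) − (-55)·(-25) = 15125.
∂h/∂x = [(+0.92)·(-110) − (+0.18)·(-25)] / 15125 = -0.006393
∂h/∂y = [(-150)·(+0.18) − (-55)·(+0.92)] / 15125 = +0.001560
Flow = −∇h = (+0.006393 east, -0.001560 north), which points east.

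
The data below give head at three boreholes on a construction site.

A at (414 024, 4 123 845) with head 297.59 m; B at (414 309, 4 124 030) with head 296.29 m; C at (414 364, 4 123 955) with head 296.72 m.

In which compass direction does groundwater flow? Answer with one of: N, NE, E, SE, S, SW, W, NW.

Three-point gradient (reference A): Δ to B = (285, 185, -1.30), Δ to C = (340, 110, -0.87).
∂h/∂x = -0.0005689, ∂h/∂y = -0.006151 (det = -31550).
Flow = −∇h = (+0.0005689 east, +0.006151 north), which points north.

N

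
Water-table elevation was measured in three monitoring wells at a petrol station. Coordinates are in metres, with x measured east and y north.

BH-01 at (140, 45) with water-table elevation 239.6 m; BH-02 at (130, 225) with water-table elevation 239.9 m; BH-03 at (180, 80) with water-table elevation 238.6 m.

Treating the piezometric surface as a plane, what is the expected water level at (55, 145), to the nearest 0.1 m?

241.8 m

Taking BH-01 as reference: BH-02−BH-01 = (-10, 180, +0.3); BH-03−BH-01 = (40, 35, -1.0).
Determinant of the coordinate differences = (-10)·35 − 40·180 = -7550.
∂h/∂x = [(+0.3)·35 − (-1.0)·180] / -7550 = -0.02523
∂h/∂y = [(-10)·(-1.0) − 40·(+0.3)] / -7550 = +0.0002649
h(55, 145) = 239.6 + (-0.02523)·(-85) + (+0.0002649)·(100) = 239.6 +2.145 +0.026 = 241.771 m.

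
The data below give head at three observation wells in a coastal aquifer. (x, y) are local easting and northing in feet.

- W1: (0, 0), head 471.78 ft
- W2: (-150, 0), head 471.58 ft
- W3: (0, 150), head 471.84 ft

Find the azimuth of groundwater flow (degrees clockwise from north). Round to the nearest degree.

253°

∂h/∂x = (471.58 − 471.78) / (-150 − 0) = +0.001333
∂h/∂y = (471.84 − 471.78) / (150 − 0) = +0.0004000
Flow direction (−∇h) has components (-0.001333 E, -0.0004000 N).
Azimuth = atan2(E, N) = atan2(-0.001333, -0.0004000) = 253.3° ≈ 253°.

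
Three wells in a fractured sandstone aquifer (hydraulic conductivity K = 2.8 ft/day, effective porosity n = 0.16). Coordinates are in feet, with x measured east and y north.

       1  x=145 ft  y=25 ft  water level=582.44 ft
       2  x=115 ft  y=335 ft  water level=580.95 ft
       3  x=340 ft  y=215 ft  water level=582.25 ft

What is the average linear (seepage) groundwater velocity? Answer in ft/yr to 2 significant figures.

36 ft/yr

Taking 1 as reference: 2−1 = (-30, 310, -1.49); 3−1 = (195, 190, -0.19).
Solve a·Δx + b·Δy = Δh: det = (-30)·190 − 195·310 = -66150.
∂h/∂x = [(-1.49)·190 − (-0.19)·310] / -66150 = +0.003389
∂h/∂y = [(-30)·(-0.19) − 195·(-1.49)] / -66150 = -0.004478
|∇h| = √(0.003389² + -0.004478²) = 0.005616
Seepage velocity v = K·i/n = 2.8 × 0.005616 / 0.16 = 0.09828 ft/day = 35.9 ft/yr.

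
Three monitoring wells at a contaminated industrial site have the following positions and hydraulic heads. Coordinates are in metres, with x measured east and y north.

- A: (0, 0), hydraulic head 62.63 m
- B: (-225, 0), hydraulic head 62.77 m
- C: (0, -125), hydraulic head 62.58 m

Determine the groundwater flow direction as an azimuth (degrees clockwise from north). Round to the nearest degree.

123°

∂h/∂x = (62.77 − 62.63) / (-225 − 0) = -0.0006222
∂h/∂y = (62.58 − 62.63) / (-125 − 0) = +0.0004000
Flow direction (−∇h) has components (+0.0006222 E, -0.0004000 N).
Azimuth = atan2(E, N) = atan2(+0.0006222, -0.0004000) = 122.7° ≈ 123°.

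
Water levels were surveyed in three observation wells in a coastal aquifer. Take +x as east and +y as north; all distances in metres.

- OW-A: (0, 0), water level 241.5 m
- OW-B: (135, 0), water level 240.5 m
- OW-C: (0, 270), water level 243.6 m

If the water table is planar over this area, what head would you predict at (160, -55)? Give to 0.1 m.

∂h/∂x = (240.5 − 241.5) / (135 − 0) = -0.007407
∂h/∂y = (243.6 − 241.5) / (270 − 0) = +0.007778
h(160, -55) = 241.5 + (-0.007407)·(160) + (+0.007778)·(-55) = 241.5 -1.185 -0.428 = 239.887 m.

239.9 m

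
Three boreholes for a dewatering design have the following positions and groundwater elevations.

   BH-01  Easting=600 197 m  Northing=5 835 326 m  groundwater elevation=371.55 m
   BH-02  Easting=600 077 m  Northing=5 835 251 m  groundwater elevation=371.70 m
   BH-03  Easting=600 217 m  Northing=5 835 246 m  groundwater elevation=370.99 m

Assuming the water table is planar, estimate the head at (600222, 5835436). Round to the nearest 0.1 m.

With h = a·x + b·y + c and BH-01 as origin, the differences give:
  (-120)·a + (-75)·b = +0.15
  20·a + (-80)·b = -0.56
Eliminate b (×(-80) and ×(-75), subtract): 11100·a = -54.000 → a = ∂h/∂x = -0.004865
Back-substitute: b = ∂h/∂y = +0.005784.
h(600222, 5835436) = 371.55 + (-0.004865)·(25) + (+0.005784)·(110) = 371.55 -0.122 +0.636 = 372.065 m.

372.1 m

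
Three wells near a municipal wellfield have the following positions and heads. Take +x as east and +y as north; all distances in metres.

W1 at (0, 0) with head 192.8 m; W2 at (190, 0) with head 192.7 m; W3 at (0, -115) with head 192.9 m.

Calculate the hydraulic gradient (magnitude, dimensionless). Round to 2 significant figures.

0.0010

∂h/∂x = (192.7 − 192.8) / (190 − 0) = -0.0005263
∂h/∂y = (192.9 − 192.8) / (-115 − 0) = -0.0008696
|∇h| = √(-0.0005263² + -0.0008696²) = 0.001016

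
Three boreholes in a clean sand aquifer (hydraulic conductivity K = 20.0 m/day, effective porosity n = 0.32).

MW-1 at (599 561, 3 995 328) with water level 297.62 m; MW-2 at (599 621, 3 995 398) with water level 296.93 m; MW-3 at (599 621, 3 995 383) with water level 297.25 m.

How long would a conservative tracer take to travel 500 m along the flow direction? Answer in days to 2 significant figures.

With h = a·x + b·y + c and MW-1 as origin, the differences give:
  60·a + 70·b = -0.69
  60·a + 55·b = -0.37
Eliminate b (×55 and ×70, subtract): -900·a = -12.050 → a = ∂h/∂x = +0.01339
Back-substitute: b = ∂h/∂y = -0.02133.
|∇h| = √(0.01339² + -0.02133²) = 0.02518
Seepage velocity v = K·i/n = 20.0 × 0.02518 / 0.32 = 1.574 m/day.
t = 500 / 1.574 = 317.7 days.

320 days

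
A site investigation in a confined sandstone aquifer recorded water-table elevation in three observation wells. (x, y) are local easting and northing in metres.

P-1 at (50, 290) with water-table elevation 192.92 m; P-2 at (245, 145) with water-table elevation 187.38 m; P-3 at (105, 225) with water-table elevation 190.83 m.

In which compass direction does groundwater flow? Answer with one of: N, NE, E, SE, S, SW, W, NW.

SE

With h = a·x + b·y + c and P-1 as origin, the differences give:
  195·a + (-145)·b = -5.54
  55·a + (-65)·b = -2.09
Eliminate b (×(-65) and ×(-145), subtract): -4700·a = 57.050 → a = ∂h/∂x = -0.01214
Back-substitute: b = ∂h/∂y = +0.02188.
Flow = −∇h = (+0.01214 east, -0.02188 north), which points southeast.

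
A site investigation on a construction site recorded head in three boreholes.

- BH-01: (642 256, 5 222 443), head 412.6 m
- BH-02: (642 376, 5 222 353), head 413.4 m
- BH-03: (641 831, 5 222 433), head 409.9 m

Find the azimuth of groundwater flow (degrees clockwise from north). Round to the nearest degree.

274°

Differences from BH-01: to BH-02 (Δx, Δy, Δh) = (120, -90, +0.8); to BH-03 = (-425, -10, -2.7).
Solve a·Δx + b·Δy = Δh: det = 120·(-10) − (-425)·(-90) = -39450.
∂h/∂x = [(+0.8)·(-10) − (-2.7)·(-90)] / -39450 = +0.006362
∂h/∂y = [120·(-2.7) − (-425)·(+0.8)] / -39450 = -0.0004056
Flow direction (−∇h) has components (-0.006362 E, +0.0004056 N).
Azimuth = atan2(E, N) = atan2(-0.006362, +0.0004056) = 273.6° ≈ 274°.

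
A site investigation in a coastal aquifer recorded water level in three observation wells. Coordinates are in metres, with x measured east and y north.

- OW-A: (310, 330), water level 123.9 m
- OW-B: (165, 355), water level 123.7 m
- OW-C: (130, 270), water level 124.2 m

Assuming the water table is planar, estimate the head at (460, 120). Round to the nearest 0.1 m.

Differences from OW-A: to OW-B (Δx, Δy, Δh) = (-145, 25, -0.2); to OW-C = (-180, -60, +0.3).
Solve a·Δx + b·Δy = Δh: det = (-145)·(-60) − (-180)·25 = 13200.
∂h/∂x = [(-0.2)·(-60) − (+0.3)·25] / 13200 = +0.0003409
∂h/∂y = [(-145)·(+0.3) − (-180)·(-0.2)] / 13200 = -0.006023
h(460, 120) = 123.9 + (+0.0003409)·(150) + (-0.006023)·(-210) = 123.9 +0.051 +1.265 = 125.216 m.

125.2 m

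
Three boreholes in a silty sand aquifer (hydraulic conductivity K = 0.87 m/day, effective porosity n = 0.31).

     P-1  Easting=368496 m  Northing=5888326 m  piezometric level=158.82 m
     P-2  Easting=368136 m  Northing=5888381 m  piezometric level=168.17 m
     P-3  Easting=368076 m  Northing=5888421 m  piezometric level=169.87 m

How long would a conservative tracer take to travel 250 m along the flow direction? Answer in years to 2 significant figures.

With h = a·x + b·y + c and P-1 as origin, the differences give:
  (-360)·a + 55·b = +9.35
  (-420)·a + 95·b = +11.05
Eliminate b (×95 and ×55, subtract): -11100·a = 280.500 → a = ∂h/∂x = -0.02527
Back-substitute: b = ∂h/∂y = +0.004595.
|∇h| = √(-0.02527² + 0.004595²) = 0.02568
Seepage velocity v = K·i/n = 0.87 × 0.02568 / 0.31 = 0.07207 m/day.
t = 250 / 0.07207 = 3469 days = 9.5 years.

9.5 years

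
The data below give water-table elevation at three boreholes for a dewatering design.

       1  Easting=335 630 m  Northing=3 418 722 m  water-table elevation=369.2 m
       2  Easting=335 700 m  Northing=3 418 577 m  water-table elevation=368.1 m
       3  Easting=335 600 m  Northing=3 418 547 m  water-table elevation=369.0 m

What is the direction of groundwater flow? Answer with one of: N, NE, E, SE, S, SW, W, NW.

Taking 1 as reference: 2−1 = (70, -145, -1.1); 3−1 = (-30, -175, -0.2).
Solve a·Δx + b·Δy = Δh: det = 70·(-175) − (-30)·(-145) = -16600.
∂h/∂x = [(-1.1)·(-175) − (-0.2)·(-145)] / -16600 = -0.009849
∂h/∂y = [70·(-0.2) − (-30)·(-1.1)] / -16600 = +0.002831
Flow = −∇h = (+0.009849 east, -0.002831 north), which points east.

E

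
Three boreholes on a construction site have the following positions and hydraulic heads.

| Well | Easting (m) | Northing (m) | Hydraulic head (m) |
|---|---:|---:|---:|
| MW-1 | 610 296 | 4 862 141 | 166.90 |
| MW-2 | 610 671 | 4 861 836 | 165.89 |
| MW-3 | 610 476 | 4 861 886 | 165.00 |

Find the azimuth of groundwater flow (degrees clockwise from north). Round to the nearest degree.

211°

Differences from MW-1: to MW-2 (Δx, Δy, Δh) = (375, -305, -1.01); to MW-3 = (180, -255, -1.90).
Solve a·Δx + b·Δy = Δh: det = 375·(-255) − 180·(-305) = -40725.
∂h/∂x = [(-1.01)·(-255) − (-1.90)·(-305)] / -40725 = +0.007905
∂h/∂y = [375·(-1.90) − 180·(-1.01)] / -40725 = +0.01303
Flow direction (−∇h) has components (-0.007905 E, -0.01303 N).
Azimuth = atan2(E, N) = atan2(-0.007905, -0.01303) = 211.2° ≈ 211°.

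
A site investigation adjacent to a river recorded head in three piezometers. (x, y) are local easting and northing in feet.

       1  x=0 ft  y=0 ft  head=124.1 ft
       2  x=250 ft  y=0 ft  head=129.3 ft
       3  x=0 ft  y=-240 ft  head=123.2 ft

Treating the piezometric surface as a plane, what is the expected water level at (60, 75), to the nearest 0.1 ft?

125.6 ft

∂h/∂x = (129.3 − 124.1) / (250 − 0) = +0.02080
∂h/∂y = (123.2 − 124.1) / (-240 − 0) = +0.003750
h(60, 75) = 124.1 + (+0.02080)·(60) + (+0.003750)·(75) = 124.1 +1.248 +0.281 = 125.629 ft.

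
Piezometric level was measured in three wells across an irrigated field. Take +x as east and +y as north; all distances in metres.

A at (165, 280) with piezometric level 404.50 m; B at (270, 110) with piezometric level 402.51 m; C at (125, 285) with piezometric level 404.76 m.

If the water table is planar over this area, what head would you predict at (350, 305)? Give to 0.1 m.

403.7 m

Three-point gradient (reference A): Δ to B = (105, -170, -1.99), Δ to C = (-40, 5, +0.26).
∂h/∂x = -0.005458, ∂h/∂y = +0.008335 (det = -6275).
h(350, 305) = 404.50 + (-0.005458)·(185) + (+0.008335)·(25) = 404.50 -1.010 +0.208 = 403.699 m.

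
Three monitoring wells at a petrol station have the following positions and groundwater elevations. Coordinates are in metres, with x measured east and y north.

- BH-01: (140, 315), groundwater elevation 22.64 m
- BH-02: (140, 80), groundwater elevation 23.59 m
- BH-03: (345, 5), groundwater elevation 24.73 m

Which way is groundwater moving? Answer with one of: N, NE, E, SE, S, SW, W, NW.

Taking BH-01 as reference: BH-02−BH-01 = (0, -235, +0.95); BH-03−BH-01 = (205, -310, +2.09).
Solve a·Δx + b·Δy = Δh: det = 0·(-310) − 205·(-235) = 48175.
∂h/∂x = [(+0.95)·(-310) − (+2.09)·(-235)] / 48175 = +0.004082
∂h/∂y = [0·(+2.09) − 205·(+0.95)] / 48175 = -0.004043
Flow = −∇h = (-0.004082 east, +0.004043 north), which points northwest.

NW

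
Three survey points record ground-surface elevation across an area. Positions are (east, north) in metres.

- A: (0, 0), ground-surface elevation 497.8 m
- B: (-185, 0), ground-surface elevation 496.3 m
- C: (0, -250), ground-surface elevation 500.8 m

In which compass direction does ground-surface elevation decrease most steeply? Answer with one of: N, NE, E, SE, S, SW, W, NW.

∂z/∂x = (496.3 − 497.8) / (-185 − 0) = +0.008108
∂z/∂y = (500.8 − 497.8) / (-250 − 0) = -0.01200
Steepest decrease is along −∇f = (-0.008108 E, +0.01200 N) → northwest.

NW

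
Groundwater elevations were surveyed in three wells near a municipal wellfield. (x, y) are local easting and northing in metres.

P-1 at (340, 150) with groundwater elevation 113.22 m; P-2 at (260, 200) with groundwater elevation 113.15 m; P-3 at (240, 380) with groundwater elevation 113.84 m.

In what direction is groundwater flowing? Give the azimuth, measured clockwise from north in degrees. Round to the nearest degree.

Taking P-1 as reference: P-2−P-1 = (-80, 50, -0.07); P-3−P-1 = (-100, 230, +0.62).
Determinant of the coordinate differences = (-80)·230 − (-100)·50 = -13400.
∂h/∂x = [(-0.07)·230 − (+0.62)·50] / -13400 = +0.003515
∂h/∂y = [(-80)·(+0.62) − (-100)·(-0.07)] / -13400 = +0.004224
Flow direction (−∇h) has components (-0.003515 E, -0.004224 N).
Azimuth = atan2(E, N) = atan2(-0.003515, -0.004224) = 219.8° ≈ 220°.

220°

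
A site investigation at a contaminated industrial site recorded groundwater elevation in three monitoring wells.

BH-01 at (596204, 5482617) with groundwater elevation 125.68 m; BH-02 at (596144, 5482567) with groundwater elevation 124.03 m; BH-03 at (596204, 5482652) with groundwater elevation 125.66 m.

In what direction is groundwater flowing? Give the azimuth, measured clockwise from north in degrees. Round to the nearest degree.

Differences from BH-01: to BH-02 (Δx, Δy, Δh) = (-60, -50, -1.65); to BH-03 = (0, 35, -0.02).
Determinant of the coordinate differences = (-60)·35 − 0·(-50) = -2100.
∂h/∂x = [(-1.65)·35 − (-0.02)·(-50)] / -2100 = +0.02798
∂h/∂y = [(-60)·(-0.02) − 0·(-1.65)] / -2100 = -0.0005714
Flow direction (−∇h) has components (-0.02798 E, +0.0005714 N).
Azimuth = atan2(E, N) = atan2(-0.02798, +0.0005714) = 271.2° ≈ 271°.

271°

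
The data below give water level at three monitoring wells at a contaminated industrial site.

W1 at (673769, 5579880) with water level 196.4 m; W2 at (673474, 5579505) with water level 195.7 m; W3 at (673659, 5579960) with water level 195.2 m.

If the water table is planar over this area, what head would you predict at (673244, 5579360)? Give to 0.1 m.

Differences from W1: to W2 (Δx, Δy, Δh) = (-295, -375, -0.7); to W3 = (-110, 80, -1.2).
Determinant of the coordinate differences = (-295)·80 − (-110)·(-375) = -64850.
∂h/∂x = [(-0.7)·80 − (-1.2)·(-375)] / -64850 = +0.007803
∂h/∂y = [(-295)·(-1.2) − (-110)·(-0.7)] / -64850 = -0.004271
h(673244, 5579360) = 196.4 + (+0.007803)·(-525) + (-0.004271)·(-520) = 196.4 -4.096 +2.221 = 194.525 m.

194.5 m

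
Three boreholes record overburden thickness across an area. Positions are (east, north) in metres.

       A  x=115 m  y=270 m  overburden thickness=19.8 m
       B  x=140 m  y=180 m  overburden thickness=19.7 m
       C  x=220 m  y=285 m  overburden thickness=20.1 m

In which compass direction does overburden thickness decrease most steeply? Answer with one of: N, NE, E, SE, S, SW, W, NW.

SW

Taking A as reference: B−A = (25, -90, -0.1); C−A = (105, 15, +0.3).
Determinant of the coordinate differences = 25·15 − 105·(-90) = 9825.
∂d/∂x = [(-0.1)·15 − (+0.3)·(-90)] / 9825 = +0.002595
∂d/∂y = [25·(+0.3) − 105·(-0.1)] / 9825 = +0.001832
Steepest decrease is along −∇f = (-0.002595 E, -0.001832 N) → southwest.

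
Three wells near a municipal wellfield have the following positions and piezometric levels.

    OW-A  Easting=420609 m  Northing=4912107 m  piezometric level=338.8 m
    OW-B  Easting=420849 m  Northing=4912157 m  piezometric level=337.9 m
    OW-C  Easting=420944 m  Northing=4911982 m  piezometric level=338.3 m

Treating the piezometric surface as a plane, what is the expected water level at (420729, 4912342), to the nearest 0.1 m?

With h = a·x + b·y + c and OW-A as origin, the differences give:
  240·a + 50·b = -0.9
  335·a + (-125)·b = -0.5
Eliminate b (×(-125) and ×50, subtract): -46750·a = 137.50 → a = ∂h/∂x = -0.002941
Back-substitute: b = ∂h/∂y = -0.003882.
h(420729, 4912342) = 338.8 + (-0.002941)·(120) + (-0.003882)·(235) = 338.8 -0.353 -0.912 = 337.535 m.

337.5 m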